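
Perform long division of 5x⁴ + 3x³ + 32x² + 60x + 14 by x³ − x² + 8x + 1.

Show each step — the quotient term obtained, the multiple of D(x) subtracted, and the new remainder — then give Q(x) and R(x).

Step 1: lead(5x⁴ + 3x³ + 32x² + 60x + 14) ÷ lead(D) = 5x⁴ ÷ x³ = 5x. Subtract (5x)·D = 5x⁴ − 5x³ + 40x² + 5x. Remainder: 8x³ − 8x² + 55x + 14.
Step 2: lead(8x³ − 8x² + 55x + 14) ÷ lead(D) = 8x³ ÷ x³ = 8. Subtract (8)·D = 8x³ − 8x² + 64x + 8. Remainder: −9x + 6.

Q(x) = 5x + 8; R(x) = −9x + 6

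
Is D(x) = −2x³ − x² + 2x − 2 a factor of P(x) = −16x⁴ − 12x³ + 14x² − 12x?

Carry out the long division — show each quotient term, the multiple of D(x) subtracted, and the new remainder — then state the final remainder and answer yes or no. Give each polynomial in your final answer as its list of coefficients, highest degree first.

Step 1: lead(−16x⁴ − 12x³ + 14x² − 12x) ÷ lead(D) = −16x⁴ ÷ −2x³ = 8x. Subtract (8x)·D = −16x⁴ − 8x³ + 16x² − 16x. Remainder: −4x³ − 2x² + 4x.
Step 2: lead(−4x³ − 2x² + 4x) ÷ lead(D) = −4x³ ÷ −2x³ = 2. Subtract (2)·D = −4x³ − 2x² + 4x − 4. Remainder: 4.

R = [4], so D(x) is not a factor of P(x). no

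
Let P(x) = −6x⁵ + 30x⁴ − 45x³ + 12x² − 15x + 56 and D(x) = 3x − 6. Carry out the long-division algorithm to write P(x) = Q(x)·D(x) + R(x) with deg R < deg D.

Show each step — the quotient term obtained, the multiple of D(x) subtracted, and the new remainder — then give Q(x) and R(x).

Q(x) = −2x⁴ + 6x³ − 3x² − 2x − 9; R(x) = 2

Step 1: lead(−6x⁵ + 30x⁴ − 45x³ + 12x² − 15x + 56) ÷ lead(D) = −6x⁵ ÷ 3x = −2x⁴. Subtract (−2x⁴)·D = −6x⁵ + 12x⁴. Remainder: 18x⁴ − 45x³ + 12x² − 15x + 56.
Step 2: lead(18x⁴ − 45x³ + 12x² − 15x + 56) ÷ lead(D) = 18x⁴ ÷ 3x = 6x³. Subtract (6x³)·D = 18x⁴ − 36x³. Remainder: −9x³ + 12x² − 15x + 56.
Step 3: lead(−9x³ + 12x² − 15x + 56) ÷ lead(D) = −9x³ ÷ 3x = −3x². Subtract (−3x²)·D = −9x³ + 18x². Remainder: −6x² − 15x + 56.
Step 4: lead(−6x² − 15x + 56) ÷ lead(D) = −6x² ÷ 3x = −2x. Subtract (−2x)·D = −6x² + 12x. Remainder: −27x + 56.
Step 5: lead(−27x + 56) ÷ lead(D) = −27x ÷ 3x = −9. Subtract (−9)·D = −27x + 54. Remainder: 2.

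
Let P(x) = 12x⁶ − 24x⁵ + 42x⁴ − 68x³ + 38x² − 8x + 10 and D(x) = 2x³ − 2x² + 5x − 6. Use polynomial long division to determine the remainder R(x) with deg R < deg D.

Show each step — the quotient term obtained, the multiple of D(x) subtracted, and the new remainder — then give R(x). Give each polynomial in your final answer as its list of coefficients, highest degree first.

Step 1: lead(12x⁶ − 24x⁵ + 42x⁴ − 68x³ + 38x² − 8x + 10) ÷ lead(D) = 12x⁶ ÷ 2x³ = 6x³. Subtract (6x³)·D = 12x⁶ − 12x⁵ + 30x⁴ − 36x³. Remainder: −12x⁵ + 12x⁴ − 32x³ + 38x² − 8x + 10.
Step 2: lead(−12x⁵ + 12x⁴ − 32x³ + 38x² − 8x + 10) ÷ lead(D) = −12x⁵ ÷ 2x³ = −6x². Subtract (−6x²)·D = −12x⁵ + 12x⁴ − 30x³ + 36x². Remainder: −2x³ + 2x² − 8x + 10.
Step 3: lead(−2x³ + 2x² − 8x + 10) ÷ lead(D) = −2x³ ÷ 2x³ = −1. Subtract (−1)·D = −2x³ + 2x² − 5x + 6. Remainder: −3x + 4.

R = [-3, 4]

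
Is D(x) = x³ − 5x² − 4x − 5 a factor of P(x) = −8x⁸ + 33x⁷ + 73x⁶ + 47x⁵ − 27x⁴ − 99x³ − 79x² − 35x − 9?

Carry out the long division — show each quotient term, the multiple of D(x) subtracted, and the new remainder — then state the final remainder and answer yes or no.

R(x) = 4x² + 8x + 1, so D(x) is not a factor of P(x). no

Step 1: lead(−8x⁸ + 33x⁷ + 73x⁶ + 47x⁵ − 27x⁴ − 99x³ − 79x² − 35x − 9) ÷ lead(D) = −8x⁸ ÷ x³ = −8x⁵. Subtract (−8x⁵)·D = −8x⁸ + 40x⁷ + 32x⁶ + 40x⁵. Remainder: −7x⁷ + 41x⁶ + 7x⁵ − 27x⁴ − 99x³ − 79x² − 35x − 9.
Step 2: lead(−7x⁷ + 41x⁶ + 7x⁵ − 27x⁴ − 99x³ − 79x² − 35x − 9) ÷ lead(D) = −7x⁷ ÷ x³ = −7x⁴. Subtract (−7x⁴)·D = −7x⁷ + 35x⁶ + 28x⁵ + 35x⁴. Remainder: 6x⁶ − 21x⁵ − 62x⁴ − 99x³ − 79x² − 35x − 9.
Step 3: lead(6x⁶ − 21x⁵ − 62x⁴ − 99x³ − 79x² − 35x − 9) ÷ lead(D) = 6x⁶ ÷ x³ = 6x³. Subtract (6x³)·D = 6x⁶ − 30x⁵ − 24x⁴ − 30x³. Remainder: 9x⁵ − 38x⁴ − 69x³ − 79x² − 35x − 9.
Step 4: lead(9x⁵ − 38x⁴ − 69x³ − 79x² − 35x − 9) ÷ lead(D) = 9x⁵ ÷ x³ = 9x². Subtract (9x²)·D = 9x⁵ − 45x⁴ − 36x³ − 45x². Remainder: 7x⁴ − 33x³ − 34x² − 35x − 9.
Step 5: lead(7x⁴ − 33x³ − 34x² − 35x − 9) ÷ lead(D) = 7x⁴ ÷ x³ = 7x. Subtract (7x)·D = 7x⁴ − 35x³ − 28x² − 35x. Remainder: 2x³ − 6x² − 9.
Step 6: lead(2x³ − 6x² − 9) ÷ lead(D) = 2x³ ÷ x³ = 2. Subtract (2)·D = 2x³ − 10x² − 8x − 10. Remainder: 4x² + 8x + 1.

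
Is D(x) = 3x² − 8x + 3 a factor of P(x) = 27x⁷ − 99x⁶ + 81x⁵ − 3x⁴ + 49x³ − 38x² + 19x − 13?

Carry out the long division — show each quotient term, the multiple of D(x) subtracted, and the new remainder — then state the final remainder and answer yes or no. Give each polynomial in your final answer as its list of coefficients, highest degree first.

Step 1: lead(27x⁷ − 99x⁶ + 81x⁵ − 3x⁴ + 49x³ − 38x² + 19x − 13) ÷ lead(D) = 27x⁷ ÷ 3x² = 9x⁵. Subtract (9x⁵)·D = 27x⁷ − 72x⁶ + 27x⁵. Remainder: −27x⁶ + 54x⁵ − 3x⁴ + 49x³ − 38x² + 19x − 13.
Step 2: lead(−27x⁶ + 54x⁵ − 3x⁴ + 49x³ − 38x² + 19x − 13) ÷ lead(D) = −27x⁶ ÷ 3x² = −9x⁴. Subtract (−9x⁴)·D = −27x⁶ + 72x⁵ − 27x⁴. Remainder: −18x⁵ + 24x⁴ + 49x³ − 38x² + 19x − 13.
Step 3: lead(−18x⁵ + 24x⁴ + 49x³ − 38x² + 19x − 13) ÷ lead(D) = −18x⁵ ÷ 3x² = −6x³. Subtract (−6x³)·D = −18x⁵ + 48x⁴ − 18x³. Remainder: −24x⁴ + 67x³ − 38x² + 19x − 13.
Step 4: lead(−24x⁴ + 67x³ − 38x² + 19x − 13) ÷ lead(D) = −24x⁴ ÷ 3x² = −8x². Subtract (−8x²)·D = −24x⁴ + 64x³ − 24x². Remainder: 3x³ − 14x² + 19x − 13.
Step 5: lead(3x³ − 14x² + 19x − 13) ÷ lead(D) = 3x³ ÷ 3x² = x. Subtract (x)·D = 3x³ − 8x² + 3x. Remainder: −6x² + 16x − 13.
Step 6: lead(−6x² + 16x − 13) ÷ lead(D) = −6x² ÷ 3x² = −2. Subtract (−2)·D = −6x² + 16x − 6. Remainder: −7.

R = [-7], so D(x) is not a factor of P(x). no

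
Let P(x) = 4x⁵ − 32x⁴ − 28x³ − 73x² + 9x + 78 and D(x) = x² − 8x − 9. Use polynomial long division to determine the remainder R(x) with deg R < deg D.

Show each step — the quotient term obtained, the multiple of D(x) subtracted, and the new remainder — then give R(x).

Step 1: lead(4x⁵ − 32x⁴ − 28x³ − 73x² + 9x + 78) ÷ lead(D) = 4x⁵ ÷ x² = 4x³. Subtract (4x³)·D = 4x⁵ − 32x⁴ − 36x³. Remainder: 8x³ − 73x² + 9x + 78.
Step 2: lead(8x³ − 73x² + 9x + 78) ÷ lead(D) = 8x³ ÷ x² = 8x. Subtract (8x)·D = 8x³ − 64x² − 72x. Remainder: −9x² + 81x + 78.
Step 3: lead(−9x² + 81x + 78) ÷ lead(D) = −9x² ÷ x² = −9. Subtract (−9)·D = −9x² + 72x + 81. Remainder: 9x − 3.

R(x) = 9x − 3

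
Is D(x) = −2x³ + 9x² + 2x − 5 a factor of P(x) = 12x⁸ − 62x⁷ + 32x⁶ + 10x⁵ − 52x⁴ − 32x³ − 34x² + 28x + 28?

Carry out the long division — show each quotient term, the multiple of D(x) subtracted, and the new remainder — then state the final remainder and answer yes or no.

Step 1: lead(12x⁸ − 62x⁷ + 32x⁶ + 10x⁵ − 52x⁴ − 32x³ − 34x² + 28x + 28) ÷ lead(D) = 12x⁸ ÷ −2x³ = −6x⁵. Subtract (−6x⁵)·D = 12x⁸ − 54x⁷ − 12x⁶ + 30x⁵. Remainder: −8x⁷ + 44x⁶ − 20x⁵ − 52x⁴ − 32x³ − 34x² + 28x + 28.
Step 2: lead(−8x⁷ + 44x⁶ − 20x⁵ − 52x⁴ − 32x³ − 34x² + 28x + 28) ÷ lead(D) = −8x⁷ ÷ −2x³ = 4x⁴. Subtract (4x⁴)·D = −8x⁷ + 36x⁶ + 8x⁵ − 20x⁴. Remainder: 8x⁶ − 28x⁵ − 32x⁴ − 32x³ − 34x² + 28x + 28.
Step 3: lead(8x⁶ − 28x⁵ − 32x⁴ − 32x³ − 34x² + 28x + 28) ÷ lead(D) = 8x⁶ ÷ −2x³ = −4x³. Subtract (−4x³)·D = 8x⁶ − 36x⁵ − 8x⁴ + 20x³. Remainder: 8x⁵ − 24x⁴ − 52x³ − 34x² + 28x + 28.
Step 4: lead(8x⁵ − 24x⁴ − 52x³ − 34x² + 28x + 28) ÷ lead(D) = 8x⁵ ÷ −2x³ = −4x². Subtract (−4x²)·D = 8x⁵ − 36x⁴ − 8x³ + 20x². Remainder: 12x⁴ − 44x³ − 54x² + 28x + 28.
Step 5: lead(12x⁴ − 44x³ − 54x² + 28x + 28) ÷ lead(D) = 12x⁴ ÷ −2x³ = −6x. Subtract (−6x)·D = 12x⁴ − 54x³ − 12x² + 30x. Remainder: 10x³ − 42x² − 2x + 28.
Step 6: lead(10x³ − 42x² − 2x + 28) ÷ lead(D) = 10x³ ÷ −2x³ = −5. Subtract (−5)·D = 10x³ − 45x² − 10x + 25. Remainder: 3x² + 8x + 3.

R(x) = 3x² + 8x + 3, so D(x) is not a factor of P(x). no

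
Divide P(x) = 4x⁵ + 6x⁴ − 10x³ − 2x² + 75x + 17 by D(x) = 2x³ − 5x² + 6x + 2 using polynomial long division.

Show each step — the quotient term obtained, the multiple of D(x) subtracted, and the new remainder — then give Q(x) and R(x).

Q(x) = 2x² + 8x + 9; R(x) = −9x² + 5x − 1

Step 1: lead(4x⁵ + 6x⁴ − 10x³ − 2x² + 75x + 17) ÷ lead(D) = 4x⁵ ÷ 2x³ = 2x². Subtract (2x²)·D = 4x⁵ − 10x⁴ + 12x³ + 4x². Remainder: 16x⁴ − 22x³ − 6x² + 75x + 17.
Step 2: lead(16x⁴ − 22x³ − 6x² + 75x + 17) ÷ lead(D) = 16x⁴ ÷ 2x³ = 8x. Subtract (8x)·D = 16x⁴ − 40x³ + 48x² + 16x. Remainder: 18x³ − 54x² + 59x + 17.
Step 3: lead(18x³ − 54x² + 59x + 17) ÷ lead(D) = 18x³ ÷ 2x³ = 9. Subtract (9)·D = 18x³ − 45x² + 54x + 18. Remainder: −9x² + 5x − 1.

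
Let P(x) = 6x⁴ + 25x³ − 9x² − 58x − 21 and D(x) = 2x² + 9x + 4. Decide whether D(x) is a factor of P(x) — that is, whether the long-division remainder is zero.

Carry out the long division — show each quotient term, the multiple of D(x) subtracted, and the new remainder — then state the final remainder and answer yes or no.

Step 1: lead(6x⁴ + 25x³ − 9x² − 58x − 21) ÷ lead(D) = 6x⁴ ÷ 2x² = 3x². Subtract (3x²)·D = 6x⁴ + 27x³ + 12x². Remainder: −2x³ − 21x² − 58x − 21.
Step 2: lead(−2x³ − 21x² − 58x − 21) ÷ lead(D) = −2x³ ÷ 2x² = −x. Subtract (−x)·D = −2x³ − 9x² − 4x. Remainder: −12x² − 54x − 21.
Step 3: lead(−12x² − 54x − 21) ÷ lead(D) = −12x² ÷ 2x² = −6. Subtract (−6)·D = −12x² − 54x − 24. Remainder: 3.

R(x) = 3, so D(x) is not a factor of P(x). no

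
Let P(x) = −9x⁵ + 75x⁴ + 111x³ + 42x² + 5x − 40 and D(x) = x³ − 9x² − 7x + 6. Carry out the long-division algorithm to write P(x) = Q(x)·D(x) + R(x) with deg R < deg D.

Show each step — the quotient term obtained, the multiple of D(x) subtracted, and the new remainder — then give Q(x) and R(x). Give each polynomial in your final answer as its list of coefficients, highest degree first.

Q = [-9, -6, -6]; R = [-1, -4]

Step 1: lead(−9x⁵ + 75x⁴ + 111x³ + 42x² + 5x − 40) ÷ lead(D) = −9x⁵ ÷ x³ = −9x². Subtract (−9x²)·D = −9x⁵ + 81x⁴ + 63x³ − 54x². Remainder: −6x⁴ + 48x³ + 96x² + 5x − 40.
Step 2: lead(−6x⁴ + 48x³ + 96x² + 5x − 40) ÷ lead(D) = −6x⁴ ÷ x³ = −6x. Subtract (−6x)·D = −6x⁴ + 54x³ + 42x² − 36x. Remainder: −6x³ + 54x² + 41x − 40.
Step 3: lead(−6x³ + 54x² + 41x − 40) ÷ lead(D) = −6x³ ÷ x³ = −6. Subtract (−6)·D = −6x³ + 54x² + 42x − 36. Remainder: −x − 4.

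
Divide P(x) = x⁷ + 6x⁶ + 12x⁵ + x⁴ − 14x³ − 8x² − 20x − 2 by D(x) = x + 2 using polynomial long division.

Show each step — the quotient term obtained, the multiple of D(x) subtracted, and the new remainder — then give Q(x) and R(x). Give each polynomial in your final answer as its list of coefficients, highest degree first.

Q = [1, 4, 4, -7, 0, -8, -4]; R = [6]

Step 1: lead(x⁷ + 6x⁶ + 12x⁵ + x⁴ − 14x³ − 8x² − 20x − 2) ÷ lead(D) = x⁷ ÷ x = x⁶. Subtract (x⁶)·D = x⁷ + 2x⁶. Remainder: 4x⁶ + 12x⁵ + x⁴ − 14x³ − 8x² − 20x − 2.
Step 2: lead(4x⁶ + 12x⁵ + x⁴ − 14x³ − 8x² − 20x − 2) ÷ lead(D) = 4x⁶ ÷ x = 4x⁵. Subtract (4x⁵)·D = 4x⁶ + 8x⁵. Remainder: 4x⁵ + x⁴ − 14x³ − 8x² − 20x − 2.
Step 3: lead(4x⁵ + x⁴ − 14x³ − 8x² − 20x − 2) ÷ lead(D) = 4x⁵ ÷ x = 4x⁴. Subtract (4x⁴)·D = 4x⁵ + 8x⁴. Remainder: −7x⁴ − 14x³ − 8x² − 20x − 2.
Step 4: lead(−7x⁴ − 14x³ − 8x² − 20x − 2) ÷ lead(D) = −7x⁴ ÷ x = −7x³. Subtract (−7x³)·D = −7x⁴ − 14x³. Remainder: −8x² − 20x − 2.
Step 5: lead(−8x² − 20x − 2) ÷ lead(D) = −8x² ÷ x = −8x. Subtract (−8x)·D = −8x² − 16x. Remainder: −4x − 2.
Step 6: lead(−4x − 2) ÷ lead(D) = −4x ÷ x = −4. Subtract (−4)·D = −4x − 8. Remainder: 6.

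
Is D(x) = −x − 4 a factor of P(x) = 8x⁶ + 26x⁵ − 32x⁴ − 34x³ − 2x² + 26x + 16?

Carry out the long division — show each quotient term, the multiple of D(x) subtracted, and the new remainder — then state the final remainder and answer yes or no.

Step 1: lead(8x⁶ + 26x⁵ − 32x⁴ − 34x³ − 2x² + 26x + 16) ÷ lead(D) = 8x⁶ ÷ −x = −8x⁵. Subtract (−8x⁵)·D = 8x⁶ + 32x⁵. Remainder: −6x⁵ − 32x⁴ − 34x³ − 2x² + 26x + 16.
Step 2: lead(−6x⁵ − 32x⁴ − 34x³ − 2x² + 26x + 16) ÷ lead(D) = −6x⁵ ÷ −x = 6x⁴. Subtract (6x⁴)·D = −6x⁵ − 24x⁴. Remainder: −8x⁴ − 34x³ − 2x² + 26x + 16.
Step 3: lead(−8x⁴ − 34x³ − 2x² + 26x + 16) ÷ lead(D) = −8x⁴ ÷ −x = 8x³. Subtract (8x³)·D = −8x⁴ − 32x³. Remainder: −2x³ − 2x² + 26x + 16.
Step 4: lead(−2x³ − 2x² + 26x + 16) ÷ lead(D) = −2x³ ÷ −x = 2x². Subtract (2x²)·D = −2x³ − 8x². Remainder: 6x² + 26x + 16.
Step 5: lead(6x² + 26x + 16) ÷ lead(D) = 6x² ÷ −x = −6x. Subtract (−6x)·D = 6x² + 24x. Remainder: 2x + 16.
Step 6: lead(2x + 16) ÷ lead(D) = 2x ÷ −x = −2. Subtract (−2)·D = 2x + 8. Remainder: 8.

R(x) = 8, so D(x) is not a factor of P(x). no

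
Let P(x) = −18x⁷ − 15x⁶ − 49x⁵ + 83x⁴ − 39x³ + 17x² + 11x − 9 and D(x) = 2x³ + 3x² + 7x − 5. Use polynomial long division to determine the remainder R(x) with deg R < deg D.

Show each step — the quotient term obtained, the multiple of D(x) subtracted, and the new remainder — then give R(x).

R(x) = −3x² + 9x − 4

Step 1: lead(−18x⁷ − 15x⁶ − 49x⁵ + 83x⁴ − 39x³ + 17x² + 11x − 9) ÷ lead(D) = −18x⁷ ÷ 2x³ = −9x⁴. Subtract (−9x⁴)·D = −18x⁷ − 27x⁶ − 63x⁵ + 45x⁴. Remainder: 12x⁶ + 14x⁵ + 38x⁴ − 39x³ + 17x² + 11x − 9.
Step 2: lead(12x⁶ + 14x⁵ + 38x⁴ − 39x³ + 17x² + 11x − 9) ÷ lead(D) = 12x⁶ ÷ 2x³ = 6x³. Subtract (6x³)·D = 12x⁶ + 18x⁵ + 42x⁴ − 30x³. Remainder: −4x⁵ − 4x⁴ − 9x³ + 17x² + 11x − 9.
Step 3: lead(−4x⁵ − 4x⁴ − 9x³ + 17x² + 11x − 9) ÷ lead(D) = −4x⁵ ÷ 2x³ = −2x². Subtract (−2x²)·D = −4x⁵ − 6x⁴ − 14x³ + 10x². Remainder: 2x⁴ + 5x³ + 7x² + 11x − 9.
Step 4: lead(2x⁴ + 5x³ + 7x² + 11x − 9) ÷ lead(D) = 2x⁴ ÷ 2x³ = x. Subtract (x)·D = 2x⁴ + 3x³ + 7x² − 5x. Remainder: 2x³ + 16x − 9.
Step 5: lead(2x³ + 16x − 9) ÷ lead(D) = 2x³ ÷ 2x³ = 1. Subtract (1)·D = 2x³ + 3x² + 7x − 5. Remainder: −3x² + 9x − 4.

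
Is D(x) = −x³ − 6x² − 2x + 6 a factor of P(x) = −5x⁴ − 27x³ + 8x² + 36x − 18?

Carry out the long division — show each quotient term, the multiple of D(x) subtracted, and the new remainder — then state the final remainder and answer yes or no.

Step 1: lead(−5x⁴ − 27x³ + 8x² + 36x − 18) ÷ lead(D) = −5x⁴ ÷ −x³ = 5x. Subtract (5x)·D = −5x⁴ − 30x³ − 10x² + 30x. Remainder: 3x³ + 18x² + 6x − 18.
Step 2: lead(3x³ + 18x² + 6x − 18) ÷ lead(D) = 3x³ ÷ −x³ = −3. Subtract (−3)·D = 3x³ + 18x² + 6x − 18. Remainder: 0.

R(x) = 0, so D(x) is a factor of P(x). yes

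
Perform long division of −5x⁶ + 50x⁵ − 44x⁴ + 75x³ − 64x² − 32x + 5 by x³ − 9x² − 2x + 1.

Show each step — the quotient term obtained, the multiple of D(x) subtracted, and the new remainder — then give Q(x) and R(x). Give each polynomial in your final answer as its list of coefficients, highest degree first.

Step 1: lead(−5x⁶ + 50x⁵ − 44x⁴ + 75x³ − 64x² − 32x + 5) ÷ lead(D) = −5x⁶ ÷ x³ = −5x³. Subtract (−5x³)·D = −5x⁶ + 45x⁵ + 10x⁴ − 5x³. Remainder: 5x⁵ − 54x⁴ + 80x³ − 64x² − 32x + 5.
Step 2: lead(5x⁵ − 54x⁴ + 80x³ − 64x² − 32x + 5) ÷ lead(D) = 5x⁵ ÷ x³ = 5x². Subtract (5x²)·D = 5x⁵ − 45x⁴ − 10x³ + 5x². Remainder: −9x⁴ + 90x³ − 69x² − 32x + 5.
Step 3: lead(−9x⁴ + 90x³ − 69x² − 32x + 5) ÷ lead(D) = −9x⁴ ÷ x³ = −9x. Subtract (−9x)·D = −9x⁴ + 81x³ + 18x² − 9x. Remainder: 9x³ − 87x² − 23x + 5.
Step 4: lead(9x³ − 87x² − 23x + 5) ÷ lead(D) = 9x³ ÷ x³ = 9. Subtract (9)·D = 9x³ − 81x² − 18x + 9. Remainder: −6x² − 5x − 4.

Q = [-5, 5, -9, 9]; R = [-6, -5, -4]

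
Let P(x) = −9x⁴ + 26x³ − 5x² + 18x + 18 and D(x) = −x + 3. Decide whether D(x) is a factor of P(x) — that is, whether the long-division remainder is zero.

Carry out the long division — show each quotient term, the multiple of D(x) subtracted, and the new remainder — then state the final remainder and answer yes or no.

R(x) = 0, so D(x) is a factor of P(x). yes

Step 1: lead(−9x⁴ + 26x³ − 5x² + 18x + 18) ÷ lead(D) = −9x⁴ ÷ −x = 9x³. Subtract (9x³)·D = −9x⁴ + 27x³. Remainder: −x³ − 5x² + 18x + 18.
Step 2: lead(−x³ − 5x² + 18x + 18) ÷ lead(D) = −x³ ÷ −x = x². Subtract (x²)·D = −x³ + 3x². Remainder: −8x² + 18x + 18.
Step 3: lead(−8x² + 18x + 18) ÷ lead(D) = −8x² ÷ −x = 8x. Subtract (8x)·D = −8x² + 24x. Remainder: −6x + 18.
Step 4: lead(−6x + 18) ÷ lead(D) = −6x ÷ −x = 6. Subtract (6)·D = −6x + 18. Remainder: 0.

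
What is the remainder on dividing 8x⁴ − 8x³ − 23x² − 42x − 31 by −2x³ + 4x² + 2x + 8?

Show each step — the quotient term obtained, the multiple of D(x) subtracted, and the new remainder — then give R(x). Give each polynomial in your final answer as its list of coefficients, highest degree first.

Step 1: lead(8x⁴ − 8x³ − 23x² − 42x − 31) ÷ lead(D) = 8x⁴ ÷ −2x³ = −4x. Subtract (−4x)·D = 8x⁴ − 16x³ − 8x² − 32x. Remainder: 8x³ − 15x² − 10x − 31.
Step 2: lead(8x³ − 15x² − 10x − 31) ÷ lead(D) = 8x³ ÷ −2x³ = −4. Subtract (−4)·D = 8x³ − 16x² − 8x − 32. Remainder: x² − 2x + 1.

R = [1, -2, 1]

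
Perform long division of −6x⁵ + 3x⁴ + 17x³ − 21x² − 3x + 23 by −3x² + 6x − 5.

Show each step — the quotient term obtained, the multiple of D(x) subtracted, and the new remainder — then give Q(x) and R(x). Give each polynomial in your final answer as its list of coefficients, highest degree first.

Q = [2, 3, -3, -4]; R = [6, 3]

Step 1: lead(−6x⁵ + 3x⁴ + 17x³ − 21x² − 3x + 23) ÷ lead(D) = −6x⁵ ÷ −3x² = 2x³. Subtract (2x³)·D = −6x⁵ + 12x⁴ − 10x³. Remainder: −9x⁴ + 27x³ − 21x² − 3x + 23.
Step 2: lead(−9x⁴ + 27x³ − 21x² − 3x + 23) ÷ lead(D) = −9x⁴ ÷ −3x² = 3x². Subtract (3x²)·D = −9x⁴ + 18x³ − 15x². Remainder: 9x³ − 6x² − 3x + 23.
Step 3: lead(9x³ − 6x² − 3x + 23) ÷ lead(D) = 9x³ ÷ −3x² = −3x. Subtract (−3x)·D = 9x³ − 18x² + 15x. Remainder: 12x² − 18x + 23.
Step 4: lead(12x² − 18x + 23) ÷ lead(D) = 12x² ÷ −3x² = −4. Subtract (−4)·D = 12x² − 24x + 20. Remainder: 6x + 3.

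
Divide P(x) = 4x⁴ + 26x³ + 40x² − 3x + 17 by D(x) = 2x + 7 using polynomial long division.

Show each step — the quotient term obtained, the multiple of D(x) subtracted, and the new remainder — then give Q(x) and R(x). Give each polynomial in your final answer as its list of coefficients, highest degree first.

Q = [2, 6, -1, 2]; R = [3]

Step 1: lead(4x⁴ + 26x³ + 40x² − 3x + 17) ÷ lead(D) = 4x⁴ ÷ 2x = 2x³. Subtract (2x³)·D = 4x⁴ + 14x³. Remainder: 12x³ + 40x² − 3x + 17.
Step 2: lead(12x³ + 40x² − 3x + 17) ÷ lead(D) = 12x³ ÷ 2x = 6x². Subtract (6x²)·D = 12x³ + 42x². Remainder: −2x² − 3x + 17.
Step 3: lead(−2x² − 3x + 17) ÷ lead(D) = −2x² ÷ 2x = −x. Subtract (−x)·D = −2x² − 7x. Remainder: 4x + 17.
Step 4: lead(4x + 17) ÷ lead(D) = 4x ÷ 2x = 2. Subtract (2)·D = 4x + 14. Remainder: 3.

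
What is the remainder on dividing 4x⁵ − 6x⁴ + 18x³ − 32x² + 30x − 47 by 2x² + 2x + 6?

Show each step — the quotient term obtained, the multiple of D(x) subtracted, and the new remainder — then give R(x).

R(x) = 7

Step 1: lead(4x⁵ − 6x⁴ + 18x³ − 32x² + 30x − 47) ÷ lead(D) = 4x⁵ ÷ 2x² = 2x³. Subtract (2x³)·D = 4x⁵ + 4x⁴ + 12x³. Remainder: −10x⁴ + 6x³ − 32x² + 30x − 47.
Step 2: lead(−10x⁴ + 6x³ − 32x² + 30x − 47) ÷ lead(D) = −10x⁴ ÷ 2x² = −5x². Subtract (−5x²)·D = −10x⁴ − 10x³ − 30x². Remainder: 16x³ − 2x² + 30x − 47.
Step 3: lead(16x³ − 2x² + 30x − 47) ÷ lead(D) = 16x³ ÷ 2x² = 8x. Subtract (8x)·D = 16x³ + 16x² + 48x. Remainder: −18x² − 18x − 47.
Step 4: lead(−18x² − 18x − 47) ÷ lead(D) = −18x² ÷ 2x² = −9. Subtract (−9)·D = −18x² − 18x − 54. Remainder: 7.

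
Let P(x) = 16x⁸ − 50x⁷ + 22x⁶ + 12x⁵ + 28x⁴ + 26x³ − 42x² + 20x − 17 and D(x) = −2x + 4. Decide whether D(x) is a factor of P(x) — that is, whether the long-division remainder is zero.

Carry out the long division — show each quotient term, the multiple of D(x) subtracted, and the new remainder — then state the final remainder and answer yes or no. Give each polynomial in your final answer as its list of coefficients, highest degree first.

Step 1: lead(16x⁸ − 50x⁷ + 22x⁶ + 12x⁵ + 28x⁴ + 26x³ − 42x² + 20x − 17) ÷ lead(D) = 16x⁸ ÷ −2x = −8x⁷. Subtract (−8x⁷)·D = 16x⁸ − 32x⁷. Remainder: −18x⁷ + 22x⁶ + 12x⁵ + 28x⁴ + 26x³ − 42x² + 20x − 17.
Step 2: lead(−18x⁷ + 22x⁶ + 12x⁵ + 28x⁴ + 26x³ − 42x² + 20x − 17) ÷ lead(D) = −18x⁷ ÷ −2x = 9x⁶. Subtract (9x⁶)·D = −18x⁷ + 36x⁶. Remainder: −14x⁶ + 12x⁵ + 28x⁴ + 26x³ − 42x² + 20x − 17.
Step 3: lead(−14x⁶ + 12x⁵ + 28x⁴ + 26x³ − 42x² + 20x − 17) ÷ lead(D) = −14x⁶ ÷ −2x = 7x⁵. Subtract (7x⁵)·D = −14x⁶ + 28x⁵. Remainder: −16x⁵ + 28x⁴ + 26x³ − 42x² + 20x − 17.
Step 4: lead(−16x⁵ + 28x⁴ + 26x³ − 42x² + 20x − 17) ÷ lead(D) = −16x⁵ ÷ −2x = 8x⁴. Subtract (8x⁴)·D = −16x⁵ + 32x⁴. Remainder: −4x⁴ + 26x³ − 42x² + 20x − 17.
Step 5: lead(−4x⁴ + 26x³ − 42x² + 20x − 17) ÷ lead(D) = −4x⁴ ÷ −2x = 2x³. Subtract (2x³)·D = −4x⁴ + 8x³. Remainder: 18x³ − 42x² + 20x − 17.
Step 6: lead(18x³ − 42x² + 20x − 17) ÷ lead(D) = 18x³ ÷ −2x = −9x². Subtract (−9x²)·D = 18x³ − 36x². Remainder: −6x² + 20x − 17.
Step 7: lead(−6x² + 20x − 17) ÷ lead(D) = −6x² ÷ −2x = 3x. Subtract (3x)·D = −6x² + 12x. Remainder: 8x − 17.
Step 8: lead(8x − 17) ÷ lead(D) = 8x ÷ −2x = −4. Subtract (−4)·D = 8x − 16. Remainder: −1.

R = [-1], so D(x) is not a factor of P(x). no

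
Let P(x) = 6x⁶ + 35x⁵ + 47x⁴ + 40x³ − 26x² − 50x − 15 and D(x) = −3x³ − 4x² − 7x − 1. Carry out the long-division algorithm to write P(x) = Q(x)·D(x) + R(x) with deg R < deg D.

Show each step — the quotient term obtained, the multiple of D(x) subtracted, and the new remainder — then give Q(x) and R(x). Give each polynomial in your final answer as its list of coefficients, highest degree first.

Step 1: lead(6x⁶ + 35x⁵ + 47x⁴ + 40x³ − 26x² − 50x − 15) ÷ lead(D) = 6x⁶ ÷ −3x³ = −2x³. Subtract (−2x³)·D = 6x⁶ + 8x⁵ + 14x⁴ + 2x³. Remainder: 27x⁵ + 33x⁴ + 38x³ − 26x² − 50x − 15.
Step 2: lead(27x⁵ + 33x⁴ + 38x³ − 26x² − 50x − 15) ÷ lead(D) = 27x⁵ ÷ −3x³ = −9x². Subtract (−9x²)·D = 27x⁵ + 36x⁴ + 63x³ + 9x². Remainder: −3x⁴ − 25x³ − 35x² − 50x − 15.
Step 3: lead(−3x⁴ − 25x³ − 35x² − 50x − 15) ÷ lead(D) = −3x⁴ ÷ −3x³ = x. Subtract (x)·D = −3x⁴ − 4x³ − 7x² − x. Remainder: −21x³ − 28x² − 49x − 15.
Step 4: lead(−21x³ − 28x² − 49x − 15) ÷ lead(D) = −21x³ ÷ −3x³ = 7. Subtract (7)·D = −21x³ − 28x² − 49x − 7. Remainder: −8.

Q = [-2, -9, 1, 7]; R = [-8]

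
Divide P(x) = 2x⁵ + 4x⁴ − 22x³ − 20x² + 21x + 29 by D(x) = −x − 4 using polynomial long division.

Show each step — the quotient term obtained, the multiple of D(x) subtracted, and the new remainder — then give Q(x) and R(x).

Q(x) = −2x⁴ + 4x³ + 6x² − 4x − 5; R(x) = 9

Step 1: lead(2x⁵ + 4x⁴ − 22x³ − 20x² + 21x + 29) ÷ lead(D) = 2x⁵ ÷ −x = −2x⁴. Subtract (−2x⁴)·D = 2x⁵ + 8x⁴. Remainder: −4x⁴ − 22x³ − 20x² + 21x + 29.
Step 2: lead(−4x⁴ − 22x³ − 20x² + 21x + 29) ÷ lead(D) = −4x⁴ ÷ −x = 4x³. Subtract (4x³)·D = −4x⁴ − 16x³. Remainder: −6x³ − 20x² + 21x + 29.
Step 3: lead(−6x³ − 20x² + 21x + 29) ÷ lead(D) = −6x³ ÷ −x = 6x². Subtract (6x²)·D = −6x³ − 24x². Remainder: 4x² + 21x + 29.
Step 4: lead(4x² + 21x + 29) ÷ lead(D) = 4x² ÷ −x = −4x. Subtract (−4x)·D = 4x² + 16x. Remainder: 5x + 29.
Step 5: lead(5x + 29) ÷ lead(D) = 5x ÷ −x = −5. Subtract (−5)·D = 5x + 20. Remainder: 9.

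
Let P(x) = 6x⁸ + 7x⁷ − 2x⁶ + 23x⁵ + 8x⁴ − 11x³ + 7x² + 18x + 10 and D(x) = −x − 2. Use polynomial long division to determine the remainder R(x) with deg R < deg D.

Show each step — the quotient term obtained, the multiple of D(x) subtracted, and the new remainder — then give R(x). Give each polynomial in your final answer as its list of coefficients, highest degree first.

R = [-6]

Step 1: lead(6x⁸ + 7x⁷ − 2x⁶ + 23x⁵ + 8x⁴ − 11x³ + 7x² + 18x + 10) ÷ lead(D) = 6x⁸ ÷ −x = −6x⁷. Subtract (−6x⁷)·D = 6x⁸ + 12x⁷. Remainder: −5x⁷ − 2x⁶ + 23x⁵ + 8x⁴ − 11x³ + 7x² + 18x + 10.
Step 2: lead(−5x⁷ − 2x⁶ + 23x⁵ + 8x⁴ − 11x³ + 7x² + 18x + 10) ÷ lead(D) = −5x⁷ ÷ −x = 5x⁶. Subtract (5x⁶)·D = −5x⁷ − 10x⁶. Remainder: 8x⁶ + 23x⁵ + 8x⁴ − 11x³ + 7x² + 18x + 10.
Step 3: lead(8x⁶ + 23x⁵ + 8x⁴ − 11x³ + 7x² + 18x + 10) ÷ lead(D) = 8x⁶ ÷ −x = −8x⁵. Subtract (−8x⁵)·D = 8x⁶ + 16x⁵. Remainder: 7x⁵ + 8x⁴ − 11x³ + 7x² + 18x + 10.
Step 4: lead(7x⁵ + 8x⁴ − 11x³ + 7x² + 18x + 10) ÷ lead(D) = 7x⁵ ÷ −x = −7x⁴. Subtract (−7x⁴)·D = 7x⁵ + 14x⁴. Remainder: −6x⁴ − 11x³ + 7x² + 18x + 10.
Step 5: lead(−6x⁴ − 11x³ + 7x² + 18x + 10) ÷ lead(D) = −6x⁴ ÷ −x = 6x³. Subtract (6x³)·D = −6x⁴ − 12x³. Remainder: x³ + 7x² + 18x + 10.
Step 6: lead(x³ + 7x² + 18x + 10) ÷ lead(D) = x³ ÷ −x = −x². Subtract (−x²)·D = x³ + 2x². Remainder: 5x² + 18x + 10.
Step 7: lead(5x² + 18x + 10) ÷ lead(D) = 5x² ÷ −x = −5x. Subtract (−5x)·D = 5x² + 10x. Remainder: 8x + 10.
Step 8: lead(8x + 10) ÷ lead(D) = 8x ÷ −x = −8. Subtract (−8)·D = 8x + 16. Remainder: −6.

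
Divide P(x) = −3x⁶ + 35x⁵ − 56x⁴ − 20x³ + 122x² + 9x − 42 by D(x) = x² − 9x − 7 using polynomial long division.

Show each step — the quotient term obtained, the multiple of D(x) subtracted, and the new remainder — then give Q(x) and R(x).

Step 1: lead(−3x⁶ + 35x⁵ − 56x⁴ − 20x³ + 122x² + 9x − 42) ÷ lead(D) = −3x⁶ ÷ x² = −3x⁴. Subtract (−3x⁴)·D = −3x⁶ + 27x⁵ + 21x⁴. Remainder: 8x⁵ − 77x⁴ − 20x³ + 122x² + 9x − 42.
Step 2: lead(8x⁵ − 77x⁴ − 20x³ + 122x² + 9x − 42) ÷ lead(D) = 8x⁵ ÷ x² = 8x³. Subtract (8x³)·D = 8x⁵ − 72x⁴ − 56x³. Remainder: −5x⁴ + 36x³ + 122x² + 9x − 42.
Step 3: lead(−5x⁴ + 36x³ + 122x² + 9x − 42) ÷ lead(D) = −5x⁴ ÷ x² = −5x². Subtract (−5x²)·D = −5x⁴ + 45x³ + 35x². Remainder: −9x³ + 87x² + 9x − 42.
Step 4: lead(−9x³ + 87x² + 9x − 42) ÷ lead(D) = −9x³ ÷ x² = −9x. Subtract (−9x)·D = −9x³ + 81x² + 63x. Remainder: 6x² − 54x − 42.
Step 5: lead(6x² − 54x − 42) ÷ lead(D) = 6x² ÷ x² = 6. Subtract (6)·D = 6x² − 54x − 42. Remainder: 0.

Q(x) = −3x⁴ + 8x³ − 5x² − 9x + 6; R(x) = 0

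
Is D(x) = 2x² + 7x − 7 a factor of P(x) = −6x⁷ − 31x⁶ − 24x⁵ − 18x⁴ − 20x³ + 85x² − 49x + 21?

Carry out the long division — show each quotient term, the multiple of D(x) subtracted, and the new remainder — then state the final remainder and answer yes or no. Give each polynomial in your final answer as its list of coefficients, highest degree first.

Step 1: lead(−6x⁷ − 31x⁶ − 24x⁵ − 18x⁴ − 20x³ + 85x² − 49x + 21) ÷ lead(D) = −6x⁷ ÷ 2x² = −3x⁵. Subtract (−3x⁵)·D = −6x⁷ − 21x⁶ + 21x⁵. Remainder: −10x⁶ − 45x⁵ − 18x⁴ − 20x³ + 85x² − 49x + 21.
Step 2: lead(−10x⁶ − 45x⁵ − 18x⁴ − 20x³ + 85x² − 49x + 21) ÷ lead(D) = −10x⁶ ÷ 2x² = −5x⁴. Subtract (−5x⁴)·D = −10x⁶ − 35x⁵ + 35x⁴. Remainder: −10x⁵ − 53x⁴ − 20x³ + 85x² − 49x + 21.
Step 3: lead(−10x⁵ − 53x⁴ − 20x³ + 85x² − 49x + 21) ÷ lead(D) = −10x⁵ ÷ 2x² = −5x³. Subtract (−5x³)·D = −10x⁵ − 35x⁴ + 35x³. Remainder: −18x⁴ − 55x³ + 85x² − 49x + 21.
Step 4: lead(−18x⁴ − 55x³ + 85x² − 49x + 21) ÷ lead(D) = −18x⁴ ÷ 2x² = −9x². Subtract (−9x²)·D = −18x⁴ − 63x³ + 63x². Remainder: 8x³ + 22x² − 49x + 21.
Step 5: lead(8x³ + 22x² − 49x + 21) ÷ lead(D) = 8x³ ÷ 2x² = 4x. Subtract (4x)·D = 8x³ + 28x² − 28x. Remainder: −6x² − 21x + 21.
Step 6: lead(−6x² − 21x + 21) ÷ lead(D) = −6x² ÷ 2x² = −3. Subtract (−3)·D = −6x² − 21x + 21. Remainder: 0.

R = [0], so D(x) is a factor of P(x). yes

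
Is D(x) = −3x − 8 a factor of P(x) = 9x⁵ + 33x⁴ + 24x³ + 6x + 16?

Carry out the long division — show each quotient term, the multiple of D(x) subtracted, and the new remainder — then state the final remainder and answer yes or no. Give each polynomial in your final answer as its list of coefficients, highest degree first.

Step 1: lead(9x⁵ + 33x⁴ + 24x³ + 6x + 16) ÷ lead(D) = 9x⁵ ÷ −3x = −3x⁴. Subtract (−3x⁴)·D = 9x⁵ + 24x⁴. Remainder: 9x⁴ + 24x³ + 6x + 16.
Step 2: lead(9x⁴ + 24x³ + 6x + 16) ÷ lead(D) = 9x⁴ ÷ −3x = −3x³. Subtract (−3x³)·D = 9x⁴ + 24x³. Remainder: 6x + 16.
Step 3: lead(6x + 16) ÷ lead(D) = 6x ÷ −3x = −2. Subtract (−2)·D = 6x + 16. Remainder: 0.

R = [0], so D(x) is a factor of P(x). yes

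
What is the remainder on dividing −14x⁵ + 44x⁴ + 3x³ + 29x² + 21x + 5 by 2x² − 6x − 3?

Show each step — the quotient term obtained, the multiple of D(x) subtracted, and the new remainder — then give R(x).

R(x) = −9x − 1

Step 1: lead(−14x⁵ + 44x⁴ + 3x³ + 29x² + 21x + 5) ÷ lead(D) = −14x⁵ ÷ 2x² = −7x³. Subtract (−7x³)·D = −14x⁵ + 42x⁴ + 21x³. Remainder: 2x⁴ − 18x³ + 29x² + 21x + 5.
Step 2: lead(2x⁴ − 18x³ + 29x² + 21x + 5) ÷ lead(D) = 2x⁴ ÷ 2x² = x². Subtract (x²)·D = 2x⁴ − 6x³ − 3x². Remainder: −12x³ + 32x² + 21x + 5.
Step 3: lead(−12x³ + 32x² + 21x + 5) ÷ lead(D) = −12x³ ÷ 2x² = −6x. Subtract (−6x)·D = −12x³ + 36x² + 18x. Remainder: −4x² + 3x + 5.
Step 4: lead(−4x² + 3x + 5) ÷ lead(D) = −4x² ÷ 2x² = −2. Subtract (−2)·D = −4x² + 12x + 6. Remainder: −9x − 1.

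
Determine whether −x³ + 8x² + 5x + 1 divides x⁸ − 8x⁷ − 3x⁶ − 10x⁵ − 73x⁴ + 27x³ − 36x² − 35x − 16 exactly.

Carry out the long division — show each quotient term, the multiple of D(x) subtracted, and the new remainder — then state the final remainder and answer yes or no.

R(x) = −2x − 8, so D(x) is not a factor of P(x). no

Step 1: lead(x⁸ − 8x⁷ − 3x⁶ − 10x⁵ − 73x⁴ + 27x³ − 36x² − 35x − 16) ÷ lead(D) = x⁸ ÷ −x³ = −x⁵. Subtract (−x⁵)·D = x⁸ − 8x⁷ − 5x⁶ − x⁵. Remainder: 2x⁶ − 9x⁵ − 73x⁴ + 27x³ − 36x² − 35x − 16.
Step 2: lead(2x⁶ − 9x⁵ − 73x⁴ + 27x³ − 36x² − 35x − 16) ÷ lead(D) = 2x⁶ ÷ −x³ = −2x³. Subtract (−2x³)·D = 2x⁶ − 16x⁵ − 10x⁴ − 2x³. Remainder: 7x⁵ − 63x⁴ + 29x³ − 36x² − 35x − 16.
Step 3: lead(7x⁵ − 63x⁴ + 29x³ − 36x² − 35x − 16) ÷ lead(D) = 7x⁵ ÷ −x³ = −7x². Subtract (−7x²)·D = 7x⁵ − 56x⁴ − 35x³ − 7x². Remainder: −7x⁴ + 64x³ − 29x² − 35x − 16.
Step 4: lead(−7x⁴ + 64x³ − 29x² − 35x − 16) ÷ lead(D) = −7x⁴ ÷ −x³ = 7x. Subtract (7x)·D = −7x⁴ + 56x³ + 35x² + 7x. Remainder: 8x³ − 64x² − 42x − 16.
Step 5: lead(8x³ − 64x² − 42x − 16) ÷ lead(D) = 8x³ ÷ −x³ = −8. Subtract (−8)·D = 8x³ − 64x² − 40x − 8. Remainder: −2x − 8.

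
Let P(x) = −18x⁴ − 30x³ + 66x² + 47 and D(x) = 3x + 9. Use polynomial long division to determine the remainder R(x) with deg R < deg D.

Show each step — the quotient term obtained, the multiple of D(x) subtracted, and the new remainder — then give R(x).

R(x) = −7

Step 1: lead(−18x⁴ − 30x³ + 66x² + 47) ÷ lead(D) = −18x⁴ ÷ 3x = −6x³. Subtract (−6x³)·D = −18x⁴ − 54x³. Remainder: 24x³ + 66x² + 47.
Step 2: lead(24x³ + 66x² + 47) ÷ lead(D) = 24x³ ÷ 3x = 8x². Subtract (8x²)·D = 24x³ + 72x². Remainder: −6x² + 47.
Step 3: lead(−6x² + 47) ÷ lead(D) = −6x² ÷ 3x = −2x. Subtract (−2x)·D = −6x² − 18x. Remainder: 18x + 47.
Step 4: lead(18x + 47) ÷ lead(D) = 18x ÷ 3x = 6. Subtract (6)·D = 18x + 54. Remainder: −7.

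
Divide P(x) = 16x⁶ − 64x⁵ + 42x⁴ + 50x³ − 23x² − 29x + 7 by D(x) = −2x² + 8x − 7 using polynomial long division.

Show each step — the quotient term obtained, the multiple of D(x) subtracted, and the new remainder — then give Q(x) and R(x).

Q(x) = −8x⁴ + 7x² + 3x − 1; R(x) = 0

Step 1: lead(16x⁶ − 64x⁵ + 42x⁴ + 50x³ − 23x² − 29x + 7) ÷ lead(D) = 16x⁶ ÷ −2x² = −8x⁴. Subtract (−8x⁴)·D = 16x⁶ − 64x⁵ + 56x⁴. Remainder: −14x⁴ + 50x³ − 23x² − 29x + 7.
Step 2: lead(−14x⁴ + 50x³ − 23x² − 29x + 7) ÷ lead(D) = −14x⁴ ÷ −2x² = 7x². Subtract (7x²)·D = −14x⁴ + 56x³ − 49x². Remainder: −6x³ + 26x² − 29x + 7.
Step 3: lead(−6x³ + 26x² − 29x + 7) ÷ lead(D) = −6x³ ÷ −2x² = 3x. Subtract (3x)·D = −6x³ + 24x² − 21x. Remainder: 2x² − 8x + 7.
Step 4: lead(2x² − 8x + 7) ÷ lead(D) = 2x² ÷ −2x² = −1. Subtract (−1)·D = 2x² − 8x + 7. Remainder: 0.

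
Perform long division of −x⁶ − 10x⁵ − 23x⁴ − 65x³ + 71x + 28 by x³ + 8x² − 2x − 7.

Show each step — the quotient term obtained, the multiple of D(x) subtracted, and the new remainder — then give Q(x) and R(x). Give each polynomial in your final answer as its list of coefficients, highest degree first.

Q = [-1, -2, -9, -4]; R = [0]

Step 1: lead(−x⁶ − 10x⁵ − 23x⁴ − 65x³ + 71x + 28) ÷ lead(D) = −x⁶ ÷ x³ = −x³. Subtract (−x³)·D = −x⁶ − 8x⁵ + 2x⁴ + 7x³. Remainder: −2x⁵ − 25x⁴ − 72x³ + 71x + 28.
Step 2: lead(−2x⁵ − 25x⁴ − 72x³ + 71x + 28) ÷ lead(D) = −2x⁵ ÷ x³ = −2x². Subtract (−2x²)·D = −2x⁵ − 16x⁴ + 4x³ + 14x². Remainder: −9x⁴ − 76x³ − 14x² + 71x + 28.
Step 3: lead(−9x⁴ − 76x³ − 14x² + 71x + 28) ÷ lead(D) = −9x⁴ ÷ x³ = −9x. Subtract (−9x)·D = −9x⁴ − 72x³ + 18x² + 63x. Remainder: −4x³ − 32x² + 8x + 28.
Step 4: lead(−4x³ − 32x² + 8x + 28) ÷ lead(D) = −4x³ ÷ x³ = −4. Subtract (−4)·D = −4x³ − 32x² + 8x + 28. Remainder: 0.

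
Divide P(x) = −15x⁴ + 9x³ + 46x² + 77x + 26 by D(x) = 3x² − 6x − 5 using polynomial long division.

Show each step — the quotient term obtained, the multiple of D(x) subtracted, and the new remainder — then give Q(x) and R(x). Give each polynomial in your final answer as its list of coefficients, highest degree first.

Step 1: lead(−15x⁴ + 9x³ + 46x² + 77x + 26) ÷ lead(D) = −15x⁴ ÷ 3x² = −5x². Subtract (−5x²)·D = −15x⁴ + 30x³ + 25x². Remainder: −21x³ + 21x² + 77x + 26.
Step 2: lead(−21x³ + 21x² + 77x + 26) ÷ lead(D) = −21x³ ÷ 3x² = −7x. Subtract (−7x)·D = −21x³ + 42x² + 35x. Remainder: −21x² + 42x + 26.
Step 3: lead(−21x² + 42x + 26) ÷ lead(D) = −21x² ÷ 3x² = −7. Subtract (−7)·D = −21x² + 42x + 35. Remainder: −9.

Q = [-5, -7, -7]; R = [-9]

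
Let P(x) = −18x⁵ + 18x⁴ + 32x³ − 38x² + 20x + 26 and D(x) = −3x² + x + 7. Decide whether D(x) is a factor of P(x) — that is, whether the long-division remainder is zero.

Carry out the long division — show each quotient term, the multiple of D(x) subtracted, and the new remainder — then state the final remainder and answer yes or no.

Step 1: lead(−18x⁵ + 18x⁴ + 32x³ − 38x² + 20x + 26) ÷ lead(D) = −18x⁵ ÷ −3x² = 6x³. Subtract (6x³)·D = −18x⁵ + 6x⁴ + 42x³. Remainder: 12x⁴ − 10x³ − 38x² + 20x + 26.
Step 2: lead(12x⁴ − 10x³ − 38x² + 20x + 26) ÷ lead(D) = 12x⁴ ÷ −3x² = −4x². Subtract (−4x²)·D = 12x⁴ − 4x³ − 28x². Remainder: −6x³ − 10x² + 20x + 26.
Step 3: lead(−6x³ − 10x² + 20x + 26) ÷ lead(D) = −6x³ ÷ −3x² = 2x. Subtract (2x)·D = −6x³ + 2x² + 14x. Remainder: −12x² + 6x + 26.
Step 4: lead(−12x² + 6x + 26) ÷ lead(D) = −12x² ÷ −3x² = 4. Subtract (4)·D = −12x² + 4x + 28. Remainder: 2x − 2.

R(x) = 2x − 2, so D(x) is not a factor of P(x). no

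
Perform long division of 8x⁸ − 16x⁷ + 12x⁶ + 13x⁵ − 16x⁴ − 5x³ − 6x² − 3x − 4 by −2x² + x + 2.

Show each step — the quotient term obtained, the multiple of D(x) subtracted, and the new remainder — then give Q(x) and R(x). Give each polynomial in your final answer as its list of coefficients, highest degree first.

Step 1: lead(8x⁸ − 16x⁷ + 12x⁶ + 13x⁵ − 16x⁴ − 5x³ − 6x² − 3x − 4) ÷ lead(D) = 8x⁸ ÷ −2x² = −4x⁶. Subtract (−4x⁶)·D = 8x⁸ − 4x⁷ − 8x⁶. Remainder: −12x⁷ + 20x⁶ + 13x⁵ − 16x⁴ − 5x³ − 6x² − 3x − 4.
Step 2: lead(−12x⁷ + 20x⁶ + 13x⁵ − 16x⁴ − 5x³ − 6x² − 3x − 4) ÷ lead(D) = −12x⁷ ÷ −2x² = 6x⁵. Subtract (6x⁵)·D = −12x⁷ + 6x⁶ + 12x⁵. Remainder: 14x⁶ + x⁵ − 16x⁴ − 5x³ − 6x² − 3x − 4.
Step 3: lead(14x⁶ + x⁵ − 16x⁴ − 5x³ − 6x² − 3x − 4) ÷ lead(D) = 14x⁶ ÷ −2x² = −7x⁴. Subtract (−7x⁴)·D = 14x⁶ − 7x⁵ − 14x⁴. Remainder: 8x⁵ − 2x⁴ − 5x³ − 6x² − 3x − 4.
Step 4: lead(8x⁵ − 2x⁴ − 5x³ − 6x² − 3x − 4) ÷ lead(D) = 8x⁵ ÷ −2x² = −4x³. Subtract (−4x³)·D = 8x⁵ − 4x⁴ − 8x³. Remainder: 2x⁴ + 3x³ − 6x² − 3x − 4.
Step 5: lead(2x⁴ + 3x³ − 6x² − 3x − 4) ÷ lead(D) = 2x⁴ ÷ −2x² = −x². Subtract (−x²)·D = 2x⁴ − x³ − 2x². Remainder: 4x³ − 4x² − 3x − 4.
Step 6: lead(4x³ − 4x² − 3x − 4) ÷ lead(D) = 4x³ ÷ −2x² = −2x. Subtract (−2x)·D = 4x³ − 2x² − 4x. Remainder: −2x² + x − 4.
Step 7: lead(−2x² + x − 4) ÷ lead(D) = −2x² ÷ −2x² = 1. Subtract (1)·D = −2x² + x + 2. Remainder: −6.

Q = [-4, 6, -7, -4, -1, -2, 1]; R = [-6]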